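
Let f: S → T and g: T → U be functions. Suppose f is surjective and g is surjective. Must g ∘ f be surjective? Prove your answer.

Let c ∈ U. Since g is surjective, there is b ∈ T with g(b) = c. Since f is surjective, there is a ∈ S with f(a) = b.
Then (g ∘ f)(a) = g(b) = c. Hence g ∘ f is surjective.

surjective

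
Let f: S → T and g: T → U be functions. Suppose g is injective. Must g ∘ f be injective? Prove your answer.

not injective

No. Take S = {0, 1}, T = U = {0, 1, 2, 3}, f(0) = f(1) = 0, and g = identity (injective).
Then (g ∘ f)(0) = (g ∘ f)(1) = 0 with 0 ≠ 1, so g ∘ f is not injective.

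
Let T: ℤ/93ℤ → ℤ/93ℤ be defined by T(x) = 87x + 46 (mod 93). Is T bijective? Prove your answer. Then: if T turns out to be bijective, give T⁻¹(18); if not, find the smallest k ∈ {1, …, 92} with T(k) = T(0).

We have gcd(87, 93) = 3 > 1. Taking a = 0 and b = 31: T(0) = 46 and T(31) = 87·31 + 46 = 2743 ≡ 46 (mod 93).
So T(0) = T(31) while 0 ≠ 31, so T is not injective, hence not bijective.
Since T is not bijective, we find the least positive k with T(k) = T(0): this means 87k ≡ 0 (mod 93), i.e. 93 ∣ 87k. Since gcd(87, 93) = 3, dividing through by 3 this holds exactly when 31 ∣ 29k, and as gcd(29, 31) = 1, exactly when 31 ∣ k.
The smallest positive such k is 31.

31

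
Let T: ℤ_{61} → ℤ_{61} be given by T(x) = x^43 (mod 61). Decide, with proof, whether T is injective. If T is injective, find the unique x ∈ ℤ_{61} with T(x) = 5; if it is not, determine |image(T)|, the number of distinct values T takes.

Since 61 is prime, the nonzero elements of ℤ_{61} form a cyclic group of order 60.
As gcd(43, 60) = 1, raising to the 43rd power is a bijection on this group: if u^43 ≡ v^43 then (uv^{−1})^43 = 1, and the only element of order dividing gcd(43, 60) = 1 is 1, so u = v.
With T(0) = 0 this makes T injective on all of ℤ_{61}, hence bijective (finite equal-size domain and codomain). In particular T is injective.
Since T is injective, we find the preimage of 5. The inverse of x ↦ x^43 on (ℤ_{61})^× is x ↦ x^7, because 43·7 = 301 = 5·60 + 1 ≡ 1 (mod 60) and x^{60} = 1 for x ≠ 0 (Fermat). So T⁻¹(5) = 5^7 mod 61.
Repeated squaring mod 61: 5^1 ≡ 5, 5^2 ≡ 5² = 25, 5^4 ≡ 25² = 625 ≡ 15. Since 7 = 4 + 2 + 1, 5^7 ≡ 15·25·5: 15·25 = 375 ≡ 9, then 9·5 = 45. So 5^7 ≡ 45 (mod 61).
Hence T⁻¹(5) = 45.

45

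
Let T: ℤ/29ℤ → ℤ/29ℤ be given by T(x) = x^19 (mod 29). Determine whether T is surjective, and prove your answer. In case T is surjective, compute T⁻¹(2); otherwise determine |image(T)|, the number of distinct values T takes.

Since 29 is prime, the nonzero elements of ℤ/29ℤ form a cyclic group of order 28.
As gcd(19, 28) = 1, raising to the 19th power is a bijection on this group: if s^19 ≡ t^19 then (st^{−1})^19 = 1, and the only element of order dividing gcd(19, 28) = 1 is 1, so s = t.
With T(0) = 0 this makes T injective on all of ℤ/29ℤ, hence bijective (finite equal-size domain and codomain). In particular T is surjective.
Since T is surjective, we find the preimage of 2. The inverse of x ↦ x^19 on (ℤ/29ℤ)^× is x ↦ x^3, because 19·3 = 57 = 2·28 + 1 ≡ 1 (mod 28) and x^{28} = 1 for x ≠ 0 (Fermat). So T⁻¹(2) = 2^3 mod 29.
Repeated squaring mod 29: 2^1 ≡ 2, 2^2 ≡ 2² = 4. Since 3 = 2 + 1, 2^3 ≡ 4·2: 4·2 = 8. So 2^3 ≡ 8 (mod 29).
Hence T⁻¹(2) = 8.

8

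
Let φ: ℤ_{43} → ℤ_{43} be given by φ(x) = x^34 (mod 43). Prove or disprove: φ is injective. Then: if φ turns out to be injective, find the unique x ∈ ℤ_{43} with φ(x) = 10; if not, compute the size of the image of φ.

22

φ(21): Repeated squaring mod 43: 21^1 ≡ 21, 21^2 ≡ 21² = 441 ≡ 11, 21^4 ≡ 11² = 121 ≡ 35, 21^8 ≡ 35² = 1225 ≡ 21, 21^16 ≡ 21² = 441 ≡ 11, 21^32 ≡ 11² = 121 ≡ 35. Since 34 = 32 + 2, 21^34 ≡ 35·11: 35·11 = 385 ≡ 41. So 21^34 ≡ 41 (mod 43).
φ(22): Repeated squaring mod 43: 22^1 ≡ 22, 22^2 ≡ 22² = 484 ≡ 11, 22^4 ≡ 11² = 121 ≡ 35, 22^8 ≡ 35² = 1225 ≡ 21, 22^16 ≡ 21² = 441 ≡ 11, 22^32 ≡ 11² = 121 ≡ 35. Since 34 = 32 + 2, 22^34 ≡ 35·11: 35·11 = 385 ≡ 41. So 22^34 ≡ 41 (mod 43).
So φ(21) = φ(22) = 41 while 21 ≠ 22, therefore φ is not injective.
Since φ is not injective, we determine |image(φ)|. Computing x^34 mod 43 for each x (by repeated squaring, reducing mod 43 at every step), the values φ(0), φ(1), …, φ(42) are: 0, 1, 21, 31, 11, 10, 6, 36, 16, 15, 38, 4, 40, 17, 25, 9, 35, 13, 14, 23, 24, 41, 41, 24, 23, 14, 13, 35, 9, 25, 17, 40, 4, 38, 15, 16, 36, 6, 10, 11, 31, 21, 1.
The distinct values are {0, 1, 4, 6, 9, 10, 11, 13, 14, 15, 16, 17, 21, 23, 24, 25, 31, 35, 36, 38, 40, 41}; there are 22 of them.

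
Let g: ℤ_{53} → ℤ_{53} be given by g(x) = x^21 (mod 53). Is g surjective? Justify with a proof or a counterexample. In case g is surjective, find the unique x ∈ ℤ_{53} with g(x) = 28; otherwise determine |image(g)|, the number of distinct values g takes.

49

Since 53 is prime, the nonzero elements of ℤ_{53} form a cyclic group of order 52.
As gcd(21, 52) = 1, raising to the 21st power is a bijection on this group: if u^21 ≡ v^21 then (uv^{−1})^21 = 1, and the only element of order dividing gcd(21, 52) = 1 is 1, so u = v.
With g(0) = 0 this makes g injective on all of ℤ_{53}, hence bijective (finite equal-size domain and codomain). In particular g is surjective.
Since g is surjective, we find the preimage of 28. The inverse of x ↦ x^21 on (ℤ_{53})^× is x ↦ x^5, because 21·5 = 105 = 2·52 + 1 ≡ 1 (mod 52) and x^{52} = 1 for x ≠ 0 (Fermat). So g⁻¹(28) = 28^5 mod 53.
Repeated squaring mod 53: 28^1 ≡ 28, 28^2 ≡ 28² = 784 ≡ 42, 28^4 ≡ 42² = 1764 ≡ 15. Since 5 = 4 + 1, 28^5 ≡ 15·28: 15·28 = 420 ≡ 49. So 28^5 ≡ 49 (mod 53).
Hence g⁻¹(28) = 49.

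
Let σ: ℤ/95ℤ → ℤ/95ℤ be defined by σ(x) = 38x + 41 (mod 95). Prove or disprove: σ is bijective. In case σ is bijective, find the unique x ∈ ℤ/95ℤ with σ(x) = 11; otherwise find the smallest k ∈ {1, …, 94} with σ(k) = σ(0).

We have gcd(38, 95) = 19 > 1. Taking u = 0 and v = 5: σ(0) = 41 and σ(5) = 38·5 + 41 = 231 ≡ 41 (mod 95).
So σ(0) = σ(5) while 0 ≠ 5, thus σ is not injective, hence not bijective.
Since σ is not bijective, we find the least positive k with σ(k) = σ(0): this means 38k ≡ 0 (mod 95), i.e. 95 ∣ 38k. Since gcd(38, 95) = 19, dividing through by 19 this holds exactly when 5 ∣ 2k, and as gcd(2, 5) = 1, exactly when 5 ∣ k.
The smallest positive such k is 5.

5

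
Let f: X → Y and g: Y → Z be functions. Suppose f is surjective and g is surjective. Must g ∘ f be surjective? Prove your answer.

Let c ∈ Z. Since g is surjective, there is b ∈ Y with g(b) = c. Since f is surjective, there is a ∈ X with f(a) = b.
Then (g ∘ f)(a) = g(b) = c. So g ∘ f is surjective.

surjective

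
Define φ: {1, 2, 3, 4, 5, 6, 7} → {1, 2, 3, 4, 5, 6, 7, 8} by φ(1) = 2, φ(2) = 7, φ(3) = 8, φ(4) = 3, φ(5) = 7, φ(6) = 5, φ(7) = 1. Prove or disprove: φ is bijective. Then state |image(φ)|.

6

φ(2) = 7 = φ(5) with 2 ≠ 5, so φ is not injective, hence not bijective.
The image of φ is {1, 2, 3, 5, 7, 8}, which has 6 elements.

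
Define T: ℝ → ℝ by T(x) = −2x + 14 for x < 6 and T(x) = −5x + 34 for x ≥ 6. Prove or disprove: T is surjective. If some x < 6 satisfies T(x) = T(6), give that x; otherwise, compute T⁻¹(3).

Both pieces are strictly decreasing (slopes −2 and −5), so each is injective on its own interval.
The left piece maps (−∞, 6) onto (2, ∞); the right piece maps [6, ∞) onto (−∞, 4].
The union (2, ∞) ∪ (−∞, 4] covers ℝ, so T is surjective.
For the follow-up: the images overlap, so an x < 6 with T(x) = T(6) exists. T(6) = 4; solving −2x + 14 = 4 for x < 6 gives x = (4 − 14)/(−2) = 5.

5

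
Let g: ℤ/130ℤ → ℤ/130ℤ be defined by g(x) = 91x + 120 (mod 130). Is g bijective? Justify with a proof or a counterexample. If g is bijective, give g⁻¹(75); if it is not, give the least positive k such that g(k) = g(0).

10

We have gcd(91, 130) = 13 > 1. Taking a = 0 and b = 10: g(0) = 120 and g(10) = 91·10 + 120 = 1030 ≡ 120 (mod 130).
So g(0) = g(10) while 0 ≠ 10, therefore g is not injective, hence not bijective.
Since g is not bijective, we find the least positive k with g(k) = g(0): this means 91k ≡ 0 (mod 130), i.e. 130 ∣ 91k. Since gcd(91, 130) = 13, dividing through by 13 this holds exactly when 10 ∣ 7k, and as gcd(7, 10) = 1, exactly when 10 ∣ k.
The smallest positive such k is 10.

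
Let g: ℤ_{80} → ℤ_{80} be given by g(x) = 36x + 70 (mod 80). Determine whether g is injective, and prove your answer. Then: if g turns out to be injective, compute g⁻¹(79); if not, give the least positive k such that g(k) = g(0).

Recall that g is injective if g(x_1) = g(x_2) implies x_1 = x_2.
We have gcd(36, 80) = 4 > 1. Taking x_1 = 0 and x_2 = 20: g(0) = 70 and g(20) = 36·20 + 70 = 790 ≡ 70 (mod 80).
So g(0) = g(20) while 0 ≠ 20, so g is not injective.
Since g is not injective, we find the least positive k with g(k) = g(0): this means 36k ≡ 0 (mod 80), i.e. 80 ∣ 36k. Since gcd(36, 80) = 4, dividing through by 4 this holds exactly when 20 ∣ 9k, and as gcd(9, 20) = 1, exactly when 20 ∣ k.
The smallest positive such k is 20.

20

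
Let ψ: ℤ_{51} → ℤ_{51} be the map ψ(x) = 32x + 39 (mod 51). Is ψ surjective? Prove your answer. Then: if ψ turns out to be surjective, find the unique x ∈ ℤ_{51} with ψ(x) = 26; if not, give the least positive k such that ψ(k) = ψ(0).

Since gcd(32, 51) = 1, 32 is invertible modulo 51. Euclid's algorithm: 51 = 1·32 + 19, 32 = 1·19 + 13, 19 = 1·13 + 6, 13 = 2·6 + 1; back-substituting gives 1 = 8·32 − 5·51, so 32⁻¹ ≡ 8 (mod 51).
For any y ∈ ℤ_{51}, x = 8(y − 39) mod 51 satisfies ψ(x) = 32·8(y − 39) + 39 ≡ y (since 32·8 ≡ 1 mod 51). So every y has a preimage.
So ψ is surjective.
Since ψ is surjective, we compute ψ⁻¹(26): solve 32x + 39 ≡ 26 (mod 51), i.e. 32x ≡ 38 (mod 51).
Multiplying by 32⁻¹ = 8 gives x ≡ 8·38 = 304 = 5·51 + 49 ≡ 49 (mod 51).
Check: ψ(49) = 32·49 + 39 = 1607 = 31·51 + 26 ≡ 26 (mod 51).

49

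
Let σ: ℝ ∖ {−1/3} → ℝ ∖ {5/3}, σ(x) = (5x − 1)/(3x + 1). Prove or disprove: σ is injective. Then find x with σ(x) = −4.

Suppose σ(s) = σ(t). Cross-multiplying: (5s − 1)(3t + 1) = (5t − 1)(3s + 1).
Expanding both sides and cancelling the symmetric terms leaves 8·(s − t) = 0. Since 8 ≠ 0, s = t. Hence σ is injective.
Solving σ(x) = −4: cross-multiplying gives 5x − 1 = −4(3x + 1), which rearranges to 17x = −3, so x = −3/17.

-3/17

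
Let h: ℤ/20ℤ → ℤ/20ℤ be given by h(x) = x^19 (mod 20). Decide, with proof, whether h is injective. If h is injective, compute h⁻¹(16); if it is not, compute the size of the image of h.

h(0) = 0^19 = 0.
h(10): Repeated squaring mod 20: 10^1 ≡ 10, 10^2 ≡ 10² = 100 ≡ 0, 10^4 ≡ 0² = 0, 10^8 ≡ 0² = 0, 10^16 ≡ 0² = 0. Since 19 = 16 + 2 + 1, 10^19 ≡ 0·0·10: 0·0 = 0, then 0·10 = 0. So 10^19 ≡ 0 (mod 20).
So h(0) = h(10) = 0 while 0 ≠ 10, so h is not injective.
Since h is not injective, we determine |image(h)|. Computing x^19 mod 20 for each x (by repeated squaring, reducing mod 20 at every step), the values h(0), h(1), …, h(19) are: 0, 1, 8, 7, 4, 5, 16, 3, 12, 9, 0, 11, 8, 17, 4, 15, 16, 13, 12, 19.
The distinct values are {0, 1, 3, 4, 5, 7, 8, 9, 11, 12, 13, 15, 16, 17, 19}; there are 15 of them.

15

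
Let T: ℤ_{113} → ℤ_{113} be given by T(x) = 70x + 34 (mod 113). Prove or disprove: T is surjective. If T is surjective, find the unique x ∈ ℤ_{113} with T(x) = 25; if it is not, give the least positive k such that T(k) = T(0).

37

Recall: surjectivity means every element of the codomain has a preimage under T.
Since gcd(70, 113) = 1, 70 is invertible modulo 113. Euclid's algorithm: 113 = 1·70 + 43, 70 = 1·43 + 27, 43 = 1·27 + 16, 27 = 1·16 + 11, 16 = 1·11 + 5, 11 = 2·5 + 1; back-substituting gives 1 = 21·70 − 13·113, so 70⁻¹ ≡ 21 (mod 113).
Then y ↦ 21(y − 34) is a two-sided inverse to T, so every y ∈ ℤ_{113} has a preimage.
Hence T is surjective.
Since T is surjective, we compute T⁻¹(25): solve 70x + 34 ≡ 25 (mod 113), i.e. 70x ≡ 104 (mod 113).
Multiplying by 70⁻¹ = 21 gives x ≡ 21·104 = 2184 = 19·113 + 37 ≡ 37 (mod 113).
Check: T(37) = 70·37 + 34 = 2624 = 23·113 + 25 ≡ 25 (mod 113).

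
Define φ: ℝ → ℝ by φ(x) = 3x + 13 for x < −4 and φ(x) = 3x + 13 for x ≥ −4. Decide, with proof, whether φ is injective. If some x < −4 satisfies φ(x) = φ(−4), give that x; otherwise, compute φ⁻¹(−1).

-14/3

Both pieces are strictly increasing (slopes 3 and 3), so each is injective on its own interval.
The left piece maps (−∞, −4) onto (−∞, 1); the right piece maps [−4, ∞) onto [1, ∞).
These images are disjoint, so no value is attained by both pieces. Therefore φ is injective.
Because the two images are disjoint, no x < −4 has φ(x) = φ(−4), so we compute φ⁻¹(−1): −1 lies in (−∞, 1), so solve 3x + 13 = −1: x = (−1 − 13)/3 = −14/3.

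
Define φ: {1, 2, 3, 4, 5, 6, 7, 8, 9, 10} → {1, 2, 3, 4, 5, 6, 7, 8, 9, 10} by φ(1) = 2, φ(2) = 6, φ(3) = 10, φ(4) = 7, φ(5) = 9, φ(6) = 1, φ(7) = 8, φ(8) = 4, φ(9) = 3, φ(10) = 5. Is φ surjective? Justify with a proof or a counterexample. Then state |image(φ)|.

Every element of the codomain has a preimage: 1 = φ(6), 2 = φ(1), 3 = φ(9), 4 = φ(8), 5 = φ(10), 6 = φ(2), 7 = φ(4), 8 = φ(7), 9 = φ(5), 10 = φ(3).
Hence φ is surjective.
The image of φ is {1, 2, 3, 4, 5, 6, 7, 8, 9, 10}, which has 10 elements.

10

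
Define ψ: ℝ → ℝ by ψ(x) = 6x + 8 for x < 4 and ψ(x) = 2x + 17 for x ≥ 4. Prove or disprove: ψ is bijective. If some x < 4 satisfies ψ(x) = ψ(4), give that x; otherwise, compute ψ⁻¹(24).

17/6

Both pieces are strictly increasing (slopes 6 and 2), so each is injective on its own interval.
The left piece maps (−∞, 4) onto (−∞, 32); the right piece maps [4, ∞) onto [25, ∞).
These images overlap. In particular ψ(4) = 25 (right piece), and solving 6x + 8 = 25 on the left piece gives x = 17/6 < 4.
So ψ(17/6) = ψ(4) with 17/6 ≠ 4, and ψ is not injective, hence not bijective. This x = 17/6 is the requested value below 4.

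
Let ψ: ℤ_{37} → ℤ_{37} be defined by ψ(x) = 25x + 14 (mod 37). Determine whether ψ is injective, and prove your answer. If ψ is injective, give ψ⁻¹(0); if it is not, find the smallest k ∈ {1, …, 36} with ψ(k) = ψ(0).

Suppose ψ(s) = ψ(t) in ℤ_{37}. Then 25s + 14 ≡ 25t + 14 (mod 37), so 25(s − t) ≡ 0 (mod 37).
Since gcd(25, 37) = 1, 25 is invertible modulo 37, hence s − t ≡ 0 (mod 37), i.e. s = t.
So ψ is injective.
We now compute 25⁻¹ mod 37 explicitly. Euclid's algorithm: 37 = 1·25 + 12, 25 = 2·12 + 1; back-substituting gives 1 = 3·25 − 2·37, so 25⁻¹ ≡ 3 (mod 37).
Since ψ is injective, we find ψ⁻¹(0): we need 25x ≡ 0 − 14 ≡ 23 (mod 37). Using 25⁻¹ = 3: x ≡ 3·23 = 69 = 1·37 + 32, so x = 32.
Check: ψ(32) = 25·32 + 14 = 814 = 22·37 + 0 ≡ 0 (mod 37).

32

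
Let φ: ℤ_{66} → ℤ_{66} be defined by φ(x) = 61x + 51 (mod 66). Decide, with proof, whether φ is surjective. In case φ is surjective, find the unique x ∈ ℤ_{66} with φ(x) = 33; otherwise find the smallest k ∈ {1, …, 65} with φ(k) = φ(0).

Since gcd(61, 66) = 1, 61 is invertible modulo 66. Euclid's algorithm: 66 = 1·61 + 5, 61 = 12·5 + 1; back-substituting gives 1 = 13·61 − 12·66, so 61⁻¹ ≡ 13 (mod 66).
For any y ∈ ℤ_{66}, x = 13(y − 51) mod 66 satisfies φ(x) = 61·13(y − 51) + 51 ≡ y (since 61·13 ≡ 1 mod 66). So every y has a preimage.
Therefore φ is surjective.
Since φ is surjective, we compute φ⁻¹(33): solve 61x + 51 ≡ 33 (mod 66), i.e. 61x ≡ 48 (mod 66).
Multiplying by 61⁻¹ = 13 gives x ≡ 13·48 = 624 = 9·66 + 30 ≡ 30 (mod 66).
Check: φ(30) = 61·30 + 51 = 1881 = 28·66 + 33 ≡ 33 (mod 66).

30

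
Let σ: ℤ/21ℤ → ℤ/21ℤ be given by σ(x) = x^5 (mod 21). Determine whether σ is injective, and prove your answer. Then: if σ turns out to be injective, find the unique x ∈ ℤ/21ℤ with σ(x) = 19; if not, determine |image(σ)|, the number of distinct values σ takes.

Computing x^5 mod 21 for each x (by repeated squaring, reducing mod 21 at every step), the values σ(0), σ(1), …, σ(20) are: 0, 1, 11, 12, 16, 17, 6, 7, 8, 18, 19, 2, 3, 13, 14, 15, 4, 5, 9, 10, 20.
Every element of ℤ/21ℤ appears exactly once in this list, so σ is a bijection, and in particular injective.
Since σ is injective, we read off the preimage of 19 from the same table: σ(10) = 19, so σ⁻¹(19) = 10.

10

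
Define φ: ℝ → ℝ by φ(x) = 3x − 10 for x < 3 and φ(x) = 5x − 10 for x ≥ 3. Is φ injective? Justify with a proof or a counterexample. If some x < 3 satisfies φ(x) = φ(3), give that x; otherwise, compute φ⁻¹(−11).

Both pieces are strictly increasing (slopes 3 and 5), so each is injective on its own interval.
The left piece maps (−∞, 3) onto (−∞, −1); the right piece maps [3, ∞) onto [5, ∞).
These images are disjoint, so no value is attained by both pieces. Thus φ is injective.
Because the two images are disjoint, no x < 3 has φ(x) = φ(3), so we compute φ⁻¹(−11): −11 lies in (−∞, −1), so solve 3x − 10 = −11: x = (−11 + 10)/3 = −1/3.

-1/3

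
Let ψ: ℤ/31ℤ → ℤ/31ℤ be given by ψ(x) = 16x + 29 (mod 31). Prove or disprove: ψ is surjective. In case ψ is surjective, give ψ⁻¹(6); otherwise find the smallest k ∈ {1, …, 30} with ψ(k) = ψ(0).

16

Since gcd(16, 31) = 1, 16 is invertible modulo 31. Euclid's algorithm: 31 = 1·16 + 15, 16 = 1·15 + 1; back-substituting gives 1 = 2·16 − 1·31, so 16⁻¹ ≡ 2 (mod 31).
For any y ∈ ℤ/31ℤ, x = 2(y − 29) mod 31 satisfies ψ(x) = 16·2(y − 29) + 29 ≡ y (since 16·2 ≡ 1 mod 31). So every y has a preimage.
Therefore ψ is surjective.
Since ψ is surjective, we compute ψ⁻¹(6): solve 16x + 29 ≡ 6 (mod 31), i.e. 16x ≡ 8 (mod 31).
Multiplying by 16⁻¹ = 2 gives x ≡ 2·8 = 16 ≡ 16 (mod 31).
Check: ψ(16) = 16·16 + 29 = 285 = 9·31 + 6 ≡ 6 (mod 31).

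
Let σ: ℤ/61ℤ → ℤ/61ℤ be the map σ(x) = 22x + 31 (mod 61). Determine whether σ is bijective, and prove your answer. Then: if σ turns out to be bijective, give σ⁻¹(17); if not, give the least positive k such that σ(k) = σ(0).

16

Recall: σ is injective if σ(s) = σ(t) implies s = t.
If σ(s) = σ(t), then 22s ≡ 22t (mod 61). Because gcd(22, 61) = 1, we may cancel 22 to get s ≡ t (mod 61).
We now compute 22⁻¹ mod 61 explicitly. Euclid's algorithm: 61 = 2·22 + 17, 22 = 1·17 + 5, 17 = 3·5 + 2, 5 = 2·2 + 1; back-substituting gives 1 = 25·22 − 9·61, so 22⁻¹ ≡ 25 (mod 61).
Then y ↦ 25(y − 31) is a two-sided inverse to σ, so every y ∈ ℤ/61ℤ has a preimage.
So σ is bijective.
Since σ is bijective, we compute σ⁻¹(17): solve 22x + 31 ≡ 17 (mod 61), i.e. 22x ≡ 47 (mod 61).
Multiplying by 22⁻¹ = 25 gives x ≡ 25·47 = 1175 = 19·61 + 16 ≡ 16 (mod 61).
Check: σ(16) = 22·16 + 31 = 383 = 6·61 + 17 ≡ 17 (mod 61).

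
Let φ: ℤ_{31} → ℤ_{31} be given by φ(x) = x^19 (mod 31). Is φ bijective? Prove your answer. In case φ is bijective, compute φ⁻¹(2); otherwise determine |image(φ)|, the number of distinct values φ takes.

Since 31 is prime, the nonzero elements of ℤ_{31} form a cyclic group of order 30.
As gcd(19, 30) = 1, raising to the 19th power is a bijection on this group: if x_1^19 ≡ x_2^19 then (x_1x_2^{−1})^19 = 1, and the only element of order dividing gcd(19, 30) = 1 is 1, so x_1 = x_2.
With φ(0) = 0 this makes φ injective on all of ℤ_{31}, hence bijective (finite equal-size domain and codomain). In particular φ is bijective.
Since φ is bijective, we find the preimage of 2. The inverse of x ↦ x^19 on (ℤ_{31})^× is x ↦ x^19, because 19·19 = 361 = 12·30 + 1 ≡ 1 (mod 30) and x^{30} = 1 for x ≠ 0 (Fermat). So φ⁻¹(2) = 2^19 mod 31.
Repeated squaring mod 31: 2^1 ≡ 2, 2^2 ≡ 2² = 4, 2^4 ≡ 4² = 16, 2^8 ≡ 16² = 256 ≡ 8, 2^16 ≡ 8² = 64 ≡ 2. Since 19 = 16 + 2 + 1, 2^19 ≡ 2·4·2: 2·4 = 8, then 8·2 = 16. So 2^19 ≡ 16 (mod 31).
Hence φ⁻¹(2) = 16.

16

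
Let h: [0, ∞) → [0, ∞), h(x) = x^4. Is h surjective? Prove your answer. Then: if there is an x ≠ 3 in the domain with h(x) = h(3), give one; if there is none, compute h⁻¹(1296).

6

For any y ∈ [0, ∞), x = y^{1/4} ∈ [0, ∞) gives h(x) = y, so h is surjective.
Since x ↦ x^4 is strictly increasing on [0, ∞), it is injective there, so no x ≠ 3 in the domain has h(x) = h(3). We therefore compute h⁻¹(1296) = 1296^{1/4} = 6 (indeed 6^4 = 1296).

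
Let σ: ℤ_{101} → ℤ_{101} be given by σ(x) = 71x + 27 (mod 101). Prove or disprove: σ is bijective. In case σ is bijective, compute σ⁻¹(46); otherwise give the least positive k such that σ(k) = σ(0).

Suppose σ(a) = σ(b) in ℤ_{101}. Then 71a + 27 ≡ 71b + 27 (mod 101), so 71(a − b) ≡ 0 (mod 101).
Since gcd(71, 101) = 1, 71 is invertible modulo 101, thus a − b ≡ 0 (mod 101), i.e. a = b.
We now compute 71⁻¹ mod 101 explicitly. Euclid's algorithm: 101 = 1·71 + 30, 71 = 2·30 + 11, 30 = 2·11 + 8, 11 = 1·8 + 3, 8 = 2·3 + 2, 3 = 1·2 + 1; back-substituting gives 1 = 37·71 − 26·101, so 71⁻¹ ≡ 37 (mod 101).
Then y ↦ 37(y − 27) is a two-sided inverse to σ, so every y ∈ ℤ_{101} has a preimage.
Thus σ is bijective.
Since σ is bijective, we find σ⁻¹(46): we need 71x ≡ 46 − 27 ≡ 19 (mod 101). Using 71⁻¹ = 37: x ≡ 37·19 = 703 = 6·101 + 97, so x = 97.
Check: σ(97) = 71·97 + 27 = 6914 = 68·101 + 46 ≡ 46 (mod 101).

97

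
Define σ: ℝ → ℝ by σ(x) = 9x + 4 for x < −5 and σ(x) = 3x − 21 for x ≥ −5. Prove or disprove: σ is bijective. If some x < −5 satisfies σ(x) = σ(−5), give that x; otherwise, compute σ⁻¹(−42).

Both pieces are strictly increasing (slopes 9 and 3), so each is injective on its own interval.
The left piece maps (−∞, −5) onto (−∞, −41); the right piece maps [−5, ∞) onto [−36, ∞).
The images leave a gap (−41 has no preimage), so σ is not surjective, hence not bijective.
Because the two images are disjoint, no x < −5 has σ(x) = σ(−5), so we compute σ⁻¹(−42): −42 lies in (−∞, −41), so solve 9x + 4 = −42: x = (−42 − 4)/9 = −46/9.

-46/9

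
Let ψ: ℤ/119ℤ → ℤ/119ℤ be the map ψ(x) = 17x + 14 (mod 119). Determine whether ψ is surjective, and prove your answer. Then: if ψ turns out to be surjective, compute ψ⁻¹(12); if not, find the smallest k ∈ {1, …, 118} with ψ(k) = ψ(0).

7

By definition, ψ is surjective if every y in the codomain equals ψ(x) for some x in the domain.
Since gcd(17, 119) = 17, we have 17x ≡ 0 (mod 17) for all x, so ψ(x) ≡ 14 (mod 17).
But 0 ≢ 14 (mod 17), so 0 ∈ ℤ/119ℤ has no preimage. Thus ψ is not surjective.
Since ψ is not surjective, we find the least positive k with ψ(k) = ψ(0): this means 17k ≡ 0 (mod 119), i.e. 119 ∣ 17k. Since gcd(17, 119) = 17, dividing through by 17 this holds exactly when 7 ∣ k.
The smallest positive such k is 7.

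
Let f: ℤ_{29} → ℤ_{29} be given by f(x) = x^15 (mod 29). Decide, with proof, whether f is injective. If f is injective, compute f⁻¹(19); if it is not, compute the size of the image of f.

Since 29 is prime, the nonzero elements of ℤ_{29} form a cyclic group of order 28.
As gcd(15, 28) = 1, raising to the 15th power is a bijection on this group: if x_1^15 ≡ x_2^15 then (x_1x_2^{−1})^15 = 1, and the only element of order dividing gcd(15, 28) = 1 is 1, so x_1 = x_2.
With f(0) = 0 this makes f injective on all of ℤ_{29}, hence bijective (finite equal-size domain and codomain). In particular f is injective.
Since f is injective, we find the preimage of 19. The inverse of x ↦ x^15 on (ℤ_{29})^× is x ↦ x^15, because 15·15 = 225 = 8·28 + 1 ≡ 1 (mod 28) and x^{28} = 1 for x ≠ 0 (Fermat). So f⁻¹(19) = 19^15 mod 29.
Repeated squaring mod 29: 19^1 ≡ 19, 19^2 ≡ 19² = 361 ≡ 13, 19^4 ≡ 13² = 169 ≡ 24, 19^8 ≡ 24² = 576 ≡ 25. Since 15 = 8 + 4 + 2 + 1, 19^15 ≡ 25·24·13·19: 25·24 = 600 ≡ 20, then 20·13 = 260 ≡ 28, then 28·19 = 532 ≡ 10. So 19^15 ≡ 10 (mod 29).
Hence f⁻¹(19) = 10.

10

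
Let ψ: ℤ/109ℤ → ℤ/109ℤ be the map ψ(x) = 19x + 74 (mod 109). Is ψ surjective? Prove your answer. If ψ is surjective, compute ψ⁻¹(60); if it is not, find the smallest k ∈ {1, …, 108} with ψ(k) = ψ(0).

5

Since gcd(19, 109) = 1, 19 is invertible modulo 109. Euclid's algorithm: 109 = 5·19 + 14, 19 = 1·14 + 5, 14 = 2·5 + 4, 5 = 1·4 + 1; back-substituting gives 1 = 23·19 − 4·109, so 19⁻¹ ≡ 23 (mod 109).
Then y ↦ 23(y − 74) is a two-sided inverse to ψ, so every y ∈ ℤ/109ℤ has a preimage.
So ψ is surjective.
Since ψ is surjective, we find ψ⁻¹(60): we need 19x ≡ 60 − 74 ≡ 95 (mod 109). Using 19⁻¹ = 23: x ≡ 23·95 = 2185 = 20·109 + 5, so x = 5.
Check: ψ(5) = 19·5 + 74 = 169 = 1·109 + 60 ≡ 60 (mod 109).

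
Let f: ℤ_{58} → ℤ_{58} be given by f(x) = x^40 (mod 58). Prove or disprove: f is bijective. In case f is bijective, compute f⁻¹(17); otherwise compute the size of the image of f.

16

f(3): Repeated squaring mod 58: 3^1 ≡ 3, 3^2 ≡ 3² = 9, 3^4 ≡ 9² = 81 ≡ 23, 3^8 ≡ 23² = 529 ≡ 7, 3^16 ≡ 7² = 49, 3^32 ≡ 49² = 2401 ≡ 23. Since 40 = 32 + 8, 3^40 ≡ 23·7: 23·7 = 161 ≡ 45. So 3^40 ≡ 45 (mod 58).
f(7): Repeated squaring mod 58: 7^1 ≡ 7, 7^2 ≡ 7² = 49, 7^4 ≡ 49² = 2401 ≡ 23, 7^8 ≡ 23² = 529 ≡ 7, 7^16 ≡ 7² = 49, 7^32 ≡ 49² = 2401 ≡ 23. Since 40 = 32 + 8, 7^40 ≡ 23·7: 23·7 = 161 ≡ 45. So 7^40 ≡ 45 (mod 58).
So f(3) = f(7) = 45 while 3 ≠ 7, hence f is not injective, hence not bijective.
Since f is not bijective, we determine |image(f)|. Computing x^40 mod 58 for each x (by repeated squaring, reducing mod 58 at every step), the values f(0), f(1), …, f(57) are: 0, 1, 36, 45, 20, 7, 54, 45, 24, 53, 20, 23, 30, 23, 54, 25, 52, 1, 52, 49, 24, 53, 16, 25, 36, 49, 16, 7, 30, 29, 30, 7, 16, 49, 36, 25, 16, 53, 24, 49, 52, 1, 52, 25, 54, 23, 30, 23, 20, 53, 24, 45, 54, 7, 20, 45, 36, 1.
The distinct values are {0, 1, 7, 16, 20, 23, 24, 25, 29, 30, 36, 45, 49, 52, 53, 54}; there are 16 of them.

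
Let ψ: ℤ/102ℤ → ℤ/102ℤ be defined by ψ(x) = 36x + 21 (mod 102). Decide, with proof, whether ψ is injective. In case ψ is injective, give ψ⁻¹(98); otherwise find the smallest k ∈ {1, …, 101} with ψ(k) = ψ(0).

17

Recall: ψ is injective when ψ(a) = ψ(b) forces a = b.
We have gcd(36, 102) = 6 > 1. Taking a = 0 and b = 17: ψ(0) = 21 and ψ(17) = 36·17 + 21 = 633 ≡ 21 (mod 102).
So ψ(0) = ψ(17) while 0 ≠ 17, hence ψ is not injective.
Since ψ is not injective, we find the least positive k with ψ(k) = ψ(0): this means 36k ≡ 0 (mod 102), i.e. 102 ∣ 36k. Since gcd(36, 102) = 6, dividing through by 6 this holds exactly when 17 ∣ 6k, and as gcd(6, 17) = 1, exactly when 17 ∣ k.
The smallest positive such k is 17.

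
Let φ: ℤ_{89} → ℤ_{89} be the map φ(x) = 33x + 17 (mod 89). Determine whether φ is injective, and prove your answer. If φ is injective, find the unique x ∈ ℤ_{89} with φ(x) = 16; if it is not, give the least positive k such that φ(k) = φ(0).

Recall: injectivity means: for all a, b in the domain, φ(a) = φ(b) implies a = b.
Suppose φ(a) = φ(b) in ℤ_{89}. Then 33a + 17 ≡ 33b + 17 (mod 89), thus 33(a − b) ≡ 0 (mod 89).
Since gcd(33, 89) = 1, 33 is invertible modulo 89, hence a − b ≡ 0 (mod 89), i.e. a = b.
Thus φ is injective.
We now compute 33⁻¹ mod 89 explicitly. Euclid's algorithm: 89 = 2·33 + 23, 33 = 1·23 + 10, 23 = 2·10 + 3, 10 = 3·3 + 1; back-substituting gives 1 = 27·33 − 10·89, so 33⁻¹ ≡ 27 (mod 89).
Since φ is injective, we compute φ⁻¹(16): solve 33x + 17 ≡ 16 (mod 89), i.e. 33x ≡ 88 (mod 89).
Multiplying by 33⁻¹ = 27 gives x ≡ 27·88 = 2376 = 26·89 + 62 ≡ 62 (mod 89).
Check: φ(62) = 33·62 + 17 = 2063 = 23·89 + 16 ≡ 16 (mod 89).

62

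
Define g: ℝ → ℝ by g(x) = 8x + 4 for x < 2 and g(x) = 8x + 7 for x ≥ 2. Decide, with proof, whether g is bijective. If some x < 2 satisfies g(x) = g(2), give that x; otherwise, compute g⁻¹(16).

3/2

Both pieces are strictly increasing (slopes 8 and 8), so each is injective on its own interval.
The left piece maps (−∞, 2) onto (−∞, 20); the right piece maps [2, ∞) onto [23, ∞).
The images leave a gap (20 has no preimage), so g is not surjective, hence not bijective.
Because the two images are disjoint, no x < 2 has g(x) = g(2), so we compute g⁻¹(16): 16 lies in (−∞, 20), so solve 8x + 4 = 16: x = (16 − 4)/8 = 3/2.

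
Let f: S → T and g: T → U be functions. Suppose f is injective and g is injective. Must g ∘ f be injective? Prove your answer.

Suppose (g ∘ f)(a) = (g ∘ f)(b), i.e. g(f(a)) = g(f(b)).
Since g is injective, f(a) = f(b). Since f is injective, a = b. Hence g ∘ f is injective.

injective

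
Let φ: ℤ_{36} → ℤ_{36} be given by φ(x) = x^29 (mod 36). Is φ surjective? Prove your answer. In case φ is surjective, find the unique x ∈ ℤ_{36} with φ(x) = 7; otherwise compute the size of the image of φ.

φ(0) = 0^29 = 0.
φ(6): Repeated squaring mod 36: 6^1 ≡ 6, 6^2 ≡ 6² = 36 ≡ 0, 6^4 ≡ 0² = 0, 6^8 ≡ 0² = 0, 6^16 ≡ 0² = 0. Since 29 = 16 + 8 + 4 + 1, 6^29 ≡ 0·0·0·6: 0·0 = 0, then 0·0 = 0, then 0·6 = 0. So 6^29 ≡ 0 (mod 36).
So φ(0) = φ(6) = 0 while 0 ≠ 6, therefore φ is not injective.
A non-injective map from the 36-element set ℤ_{36} to itself takes at most 35 distinct values, so it cannot be surjective. Hence φ is not surjective.
Since φ is not surjective, we determine |image(φ)|. Computing x^29 mod 36 for each x (by repeated squaring, reducing mod 36 at every step), the values φ(0), φ(1), …, φ(35) are: 0, 1, 32, 27, 16, 29, 0, 31, 8, 9, 28, 23, 0, 25, 20, 27, 4, 17, 0, 19, 32, 9, 16, 11, 0, 13, 8, 27, 28, 5, 0, 7, 20, 9, 4, 35.
The distinct values are {0, 1, 4, 5, 7, 8, 9, 11, 13, 16, 17, 19, 20, 23, 25, 27, 28, 29, 31, 32, 35}; there are 21 of them.

21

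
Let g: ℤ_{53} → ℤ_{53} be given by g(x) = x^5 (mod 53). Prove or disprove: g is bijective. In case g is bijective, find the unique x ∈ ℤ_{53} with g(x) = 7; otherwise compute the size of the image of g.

Since 53 is prime, the nonzero elements of ℤ_{53} form a cyclic group of order 52.
As gcd(5, 52) = 1, raising to the 5th power is a bijection on this group: if s^5 ≡ t^5 then (st^{−1})^5 = 1, and the only element of order dividing gcd(5, 52) = 1 is 1, so s = t.
With g(0) = 0 this makes g injective on all of ℤ_{53}, hence bijective (finite equal-size domain and codomain). In particular g is bijective.
Since g is bijective, we find the preimage of 7. The inverse of x ↦ x^5 on (ℤ_{53})^× is x ↦ x^21, because 5·21 = 105 = 2·52 + 1 ≡ 1 (mod 52) and x^{52} = 1 for x ≠ 0 (Fermat). So g⁻¹(7) = 7^21 mod 53.
Repeated squaring mod 53: 7^1 ≡ 7, 7^2 ≡ 7² = 49, 7^4 ≡ 49² = 2401 ≡ 16, 7^8 ≡ 16² = 256 ≡ 44, 7^16 ≡ 44² = 1936 ≡ 28. Since 21 = 16 + 4 + 1, 7^21 ≡ 28·16·7: 28·16 = 448 ≡ 24, then 24·7 = 168 ≡ 9. So 7^21 ≡ 9 (mod 53).
Hence g⁻¹(7) = 9.

9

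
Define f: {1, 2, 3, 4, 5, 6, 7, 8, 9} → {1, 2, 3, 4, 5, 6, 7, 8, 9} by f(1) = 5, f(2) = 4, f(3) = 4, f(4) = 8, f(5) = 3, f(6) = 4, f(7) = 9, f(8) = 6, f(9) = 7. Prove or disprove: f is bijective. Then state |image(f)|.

f(2) = 4 = f(3) with 2 ≠ 3, so f is not injective, hence not bijective.
The image of f is {3, 4, 5, 6, 7, 8, 9}, which has 7 elements.

7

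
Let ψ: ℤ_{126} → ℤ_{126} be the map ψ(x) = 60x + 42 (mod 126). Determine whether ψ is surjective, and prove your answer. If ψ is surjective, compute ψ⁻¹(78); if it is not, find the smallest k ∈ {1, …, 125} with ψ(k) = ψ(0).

21

Since gcd(60, 126) = 6, we have 60x ≡ 0 (mod 6) for all x, so ψ(x) ≡ 0 (mod 6).
But 1 ≢ 0 (mod 6), so 1 ∈ ℤ_{126} has no preimage. Therefore ψ is not surjective.
Since ψ is not surjective, we find the least positive k with ψ(k) = ψ(0): this means 60k ≡ 0 (mod 126), i.e. 126 ∣ 60k. Since gcd(60, 126) = 6, dividing through by 6 this holds exactly when 21 ∣ 10k, and as gcd(10, 21) = 1, exactly when 21 ∣ k.
The smallest positive such k is 21.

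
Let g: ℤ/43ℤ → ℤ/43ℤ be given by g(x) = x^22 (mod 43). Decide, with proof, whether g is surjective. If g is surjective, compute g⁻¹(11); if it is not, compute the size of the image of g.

g(21): Repeated squaring mod 43: 21^1 ≡ 21, 21^2 ≡ 21² = 441 ≡ 11, 21^4 ≡ 11² = 121 ≡ 35, 21^8 ≡ 35² = 1225 ≡ 21, 21^16 ≡ 21² = 441 ≡ 11. Since 22 = 16 + 4 + 2, 21^22 ≡ 11·35·11: 11·35 = 385 ≡ 41, then 41·11 = 451 ≡ 21. So 21^22 ≡ 21 (mod 43).
g(22): Repeated squaring mod 43: 22^1 ≡ 22, 22^2 ≡ 22² = 484 ≡ 11, 22^4 ≡ 11² = 121 ≡ 35, 22^8 ≡ 35² = 1225 ≡ 21, 22^16 ≡ 21² = 441 ≡ 11. Since 22 = 16 + 4 + 2, 22^22 ≡ 11·35·11: 11·35 = 385 ≡ 41, then 41·11 = 451 ≡ 21. So 22^22 ≡ 21 (mod 43).
So g(21) = g(22) = 21 while 21 ≠ 22, hence g is not injective.
A non-injective map from the 43-element set ℤ/43ℤ to itself takes at most 42 distinct values, so it cannot be surjective. Thus g is not surjective.
Since g is not surjective, we determine |image(g)|. Computing x^22 mod 43 for each x (by repeated squaring, reducing mod 43 at every step), the values g(0), g(1), …, g(42) are: 0, 1, 41, 40, 4, 38, 6, 36, 35, 9, 10, 11, 31, 13, 14, 15, 16, 17, 25, 24, 23, 21, 21, 23, 24, 25, 17, 16, 15, 14, 13, 31, 11, 10, 9, 35, 36, 6, 38, 4, 40, 41, 1.
The distinct values are {0, 1, 4, 6, 9, 10, 11, 13, 14, 15, 16, 17, 21, 23, 24, 25, 31, 35, 36, 38, 40, 41}; there are 22 of them.

22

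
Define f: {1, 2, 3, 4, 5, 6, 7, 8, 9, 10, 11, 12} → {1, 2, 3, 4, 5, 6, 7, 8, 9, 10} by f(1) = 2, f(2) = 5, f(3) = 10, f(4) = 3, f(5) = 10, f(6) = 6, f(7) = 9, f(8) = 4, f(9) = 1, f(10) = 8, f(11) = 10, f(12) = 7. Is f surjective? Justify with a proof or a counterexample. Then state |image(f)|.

10

Every element of the codomain has a preimage: 1 = f(9), 2 = f(1), 3 = f(4), 4 = f(8), 5 = f(2), 6 = f(6), 7 = f(12), 8 = f(10), 9 = f(7), 10 = f(3).
So f is surjective.
The image of f is {1, 2, 3, 4, 5, 6, 7, 8, 9, 10}, which has 10 elements.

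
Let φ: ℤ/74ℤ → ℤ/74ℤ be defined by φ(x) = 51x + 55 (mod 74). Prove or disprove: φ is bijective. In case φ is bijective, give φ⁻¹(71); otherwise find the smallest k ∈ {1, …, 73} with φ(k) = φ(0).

Suppose φ(a) = φ(b) in ℤ/74ℤ. Then 51a + 55 ≡ 51b + 55 (mod 74), so 51(a − b) ≡ 0 (mod 74).
Since gcd(51, 74) = 1, 51 is invertible modulo 74, hence a − b ≡ 0 (mod 74), i.e. a = b.
We now compute 51⁻¹ mod 74 explicitly. Euclid's algorithm: 74 = 1·51 + 23, 51 = 2·23 + 5, 23 = 4·5 + 3, 5 = 1·3 + 2, 3 = 1·2 + 1; back-substituting gives 1 = 45·51 − 31·74, so 51⁻¹ ≡ 45 (mod 74).
Then y ↦ 45(y − 55) is a two-sided inverse to φ, so every y ∈ ℤ/74ℤ has a preimage.
Therefore φ is bijective.
Since φ is bijective, we find φ⁻¹(71): we need 51x ≡ 71 − 55 ≡ 16 (mod 74). Using 51⁻¹ = 45: x ≡ 45·16 = 720 = 9·74 + 54, so x = 54.
Check: φ(54) = 51·54 + 55 = 2809 = 37·74 + 71 ≡ 71 (mod 74).

54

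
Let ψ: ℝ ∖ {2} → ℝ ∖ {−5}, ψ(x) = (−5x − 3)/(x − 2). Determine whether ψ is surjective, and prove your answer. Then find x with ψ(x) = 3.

3/8

For any y ≠ −5, solving y(x − 2) = −5x − 3 for x gives a well-defined x ≠ 2. So ψ is surjective.
Solving ψ(x) = 3: cross-multiplying gives −5x − 3 = 3(x − 2), which rearranges to −8x = −3, so x = 3/8.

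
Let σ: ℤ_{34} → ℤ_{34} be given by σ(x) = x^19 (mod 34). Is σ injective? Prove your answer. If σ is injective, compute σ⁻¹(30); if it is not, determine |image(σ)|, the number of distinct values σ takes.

4

Computing x^19 mod 34 for each x (by repeated squaring, reducing mod 34 at every step), the values σ(0), σ(1), …, σ(33) are: 0, 1, 8, 27, 30, 23, 12, 3, 2, 15, 14, 5, 28, 21, 24, 9, 16, 17, 18, 25, 10, 13, 6, 29, 20, 19, 32, 31, 22, 11, 4, 7, 26, 33.
Every element of ℤ_{34} appears exactly once in this list, so σ is a bijection, and in particular injective.
Since σ is injective, we read off the preimage of 30 from the same table: σ(4) = 30, so σ⁻¹(30) = 4.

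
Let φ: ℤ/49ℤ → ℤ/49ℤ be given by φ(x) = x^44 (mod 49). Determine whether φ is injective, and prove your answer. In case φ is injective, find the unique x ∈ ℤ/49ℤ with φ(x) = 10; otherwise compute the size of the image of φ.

22

φ(0) = 0^44 = 0.
φ(7): Repeated squaring mod 49: 7^1 ≡ 7, 7^2 ≡ 7² = 49 ≡ 0, 7^4 ≡ 0² = 0, 7^8 ≡ 0² = 0, 7^16 ≡ 0² = 0, 7^32 ≡ 0² = 0. Since 44 = 32 + 8 + 4, 7^44 ≡ 0·0·0: 0·0 = 0, then 0·0 = 0. So 7^44 ≡ 0 (mod 49).
So φ(0) = φ(7) = 0 while 0 ≠ 7, therefore φ is not injective.
Since φ is not injective, we determine |image(φ)|. Computing x^44 mod 49 for each x (by repeated squaring, reducing mod 49 at every step), the values φ(0), φ(1), …, φ(48) are: 0, 1, 4, 9, 16, 25, 36, 0, 15, 32, 2, 23, 46, 22, 0, 29, 11, 44, 30, 18, 8, 0, 43, 39, 37, 37, 39, 43, 0, 8, 18, 30, 44, 11, 29, 0, 22, 46, 23, 2, 32, 15, 0, 36, 25, 16, 9, 4, 1.
The distinct values are {0, 1, 2, 4, 8, 9, 11, 15, 16, 18, 22, 23, 25, 29, 30, 32, 36, 37, 39, 43, 44, 46}; there are 22 of them.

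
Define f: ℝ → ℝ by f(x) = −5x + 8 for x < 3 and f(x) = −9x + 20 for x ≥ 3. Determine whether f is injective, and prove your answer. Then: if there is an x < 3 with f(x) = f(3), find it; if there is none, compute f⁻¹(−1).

Both pieces are strictly decreasing (slopes −5 and −9), so each is injective on its own interval.
The left piece maps (−∞, 3) onto (−7, ∞); the right piece maps [3, ∞) onto (−∞, −7].
These images are disjoint, so no value is attained by both pieces. Therefore f is injective.
Because the two images are disjoint, no x < 3 has f(x) = f(3), so we compute f⁻¹(−1): −1 lies in (−7, ∞), so solve −5x + 8 = −1: x = (−1 − 8)/(−5) = 9/5.

9/5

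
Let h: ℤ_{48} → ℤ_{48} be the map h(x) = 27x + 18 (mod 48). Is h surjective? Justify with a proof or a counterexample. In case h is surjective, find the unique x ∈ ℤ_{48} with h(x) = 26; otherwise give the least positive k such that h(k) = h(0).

16

Since gcd(27, 48) = 3, we have 27x ≡ 0 (mod 3) for all x, so h(x) ≡ 0 (mod 3).
But 1 ≢ 0 (mod 3), so 1 ∈ ℤ_{48} has no preimage. So h is not surjective.
Since h is not surjective, we find the least positive k with h(k) = h(0): this means 27k ≡ 0 (mod 48), i.e. 48 ∣ 27k. Since gcd(27, 48) = 3, dividing through by 3 this holds exactly when 16 ∣ 9k, and as gcd(9, 16) = 1, exactly when 16 ∣ k.
The smallest positive such k is 16.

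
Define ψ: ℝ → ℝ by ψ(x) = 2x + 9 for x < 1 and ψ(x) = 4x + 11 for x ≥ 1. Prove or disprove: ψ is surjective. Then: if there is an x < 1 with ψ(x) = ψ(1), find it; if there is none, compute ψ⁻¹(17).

3/2

Both pieces are strictly increasing (slopes 2 and 4), so each is injective on its own interval.
The left piece maps (−∞, 1) onto (−∞, 11); the right piece maps [1, ∞) onto [15, ∞).
The union (−∞, 11) ∪ [15, ∞) omits the interval between 11 and 15; in particular 11 has no preimage. So ψ is not surjective.
Because the two images are disjoint, no x < 1 has ψ(x) = ψ(1), so we compute ψ⁻¹(17): 17 lies in [15, ∞), so solve 4x + 11 = 17: x = (17 − 11)/4 = 3/2.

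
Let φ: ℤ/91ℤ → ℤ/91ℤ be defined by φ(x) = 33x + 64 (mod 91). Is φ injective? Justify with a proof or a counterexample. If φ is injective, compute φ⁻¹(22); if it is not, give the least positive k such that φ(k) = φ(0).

7

If φ(s) = φ(t), then 33s ≡ 33t (mod 91). Because gcd(33, 91) = 1, we may cancel 33 to get s ≡ t (mod 91).
Thus φ is injective.
We now compute 33⁻¹ mod 91 explicitly. Euclid's algorithm: 91 = 2·33 + 25, 33 = 1·25 + 8, 25 = 3·8 + 1; back-substituting gives 1 = 80·33 − 29·91, so 33⁻¹ ≡ 80 (mod 91).
Since φ is injective, we compute φ⁻¹(22): solve 33x + 64 ≡ 22 (mod 91), i.e. 33x ≡ 49 (mod 91).
Multiplying by 33⁻¹ = 80 gives x ≡ 80·49 = 3920 = 43·91 + 7 ≡ 7 (mod 91).
Check: φ(7) = 33·7 + 64 = 295 = 3·91 + 22 ≡ 22 (mod 91).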